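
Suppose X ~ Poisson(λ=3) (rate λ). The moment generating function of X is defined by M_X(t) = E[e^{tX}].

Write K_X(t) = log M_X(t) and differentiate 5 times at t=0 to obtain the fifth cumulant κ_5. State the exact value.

κ_5 = D^5[K](0) = 3

M_X(t) = e^(3*e^(t) - 3)
K_X(t) = log M_X(t) = 3*e^(t) - 3
D^5[K](t) = 3*e^(t)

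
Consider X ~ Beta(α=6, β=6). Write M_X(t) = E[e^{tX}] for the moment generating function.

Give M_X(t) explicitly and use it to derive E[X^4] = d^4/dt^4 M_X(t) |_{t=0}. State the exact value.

E[X^4] = D^4[M](0) = 6/65

M_X(t) = ₁F₁(6; 12; t)
D^4[M](t) = 6*₁F₁(10; 16; t)/65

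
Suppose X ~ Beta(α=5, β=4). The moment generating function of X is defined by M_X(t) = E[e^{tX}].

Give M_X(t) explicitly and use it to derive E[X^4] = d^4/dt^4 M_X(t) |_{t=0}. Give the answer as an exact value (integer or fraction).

E[X^4] = d^4M/dt^4 |_{t=0} = 14/99

M_X(t) = ₁F₁(5; 9; t)
dM/dt = 5*₁F₁(6; 10; t)/9
d^2M/dt^2 = ₁F₁(7; 11; t)/3
d^3M/dt^3 = 7*₁F₁(8; 12; t)/33
d^4M/dt^4 = 14*₁F₁(9; 13; t)/99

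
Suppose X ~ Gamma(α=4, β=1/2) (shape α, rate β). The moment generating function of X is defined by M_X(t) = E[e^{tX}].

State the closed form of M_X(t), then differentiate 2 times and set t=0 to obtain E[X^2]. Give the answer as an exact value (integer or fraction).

M_X(t) = 1/(16*(1/2 - t)^4)
M′(t) = -8/(32*t^5 - 80*t^4 + 80*t^3 - 40*t^2 + 10*t - 1)
M′′(t) = 80/(64*t^6 - 192*t^5 + 240*t^4 - 160*t^3 + 60*t^2 - 12*t + 1)

E[X^2] = M′′(0) = 80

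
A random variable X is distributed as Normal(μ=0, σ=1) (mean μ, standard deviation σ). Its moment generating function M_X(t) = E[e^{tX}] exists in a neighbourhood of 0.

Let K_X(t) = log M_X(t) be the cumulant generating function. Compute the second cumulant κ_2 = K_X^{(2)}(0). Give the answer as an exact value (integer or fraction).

M_X(t) = e^(t^2/2)
K_X(t) = log M_X(t) = t^2/2
K^(2)(t) = 1

κ_2 = K^(2)(0) = 1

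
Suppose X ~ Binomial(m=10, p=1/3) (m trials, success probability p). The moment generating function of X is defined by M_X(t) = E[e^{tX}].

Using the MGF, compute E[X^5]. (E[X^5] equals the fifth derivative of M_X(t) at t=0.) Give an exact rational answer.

E[X^5] = d^5M/dt^5 |_{t=0} = 4700/3

M_X(t) = (e^(t)/3 + 2/3)^10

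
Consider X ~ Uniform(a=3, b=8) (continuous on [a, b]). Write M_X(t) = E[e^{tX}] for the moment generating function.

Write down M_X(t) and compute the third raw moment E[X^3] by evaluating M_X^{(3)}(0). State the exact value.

M_X(t) = (e^(8*t) - e^(3*t))/(5*t)
dM/dt = (8*t*e^(8*t) - 3*t*e^(3*t) - e^(8*t) + e^(3*t))/(5*t^2)
d^2M/dt^2 = (64*t^2*e^(8*t) - 9*t^2*e^(3*t) - 16*t*e^(8*t) + 6*t*e^(3*t) + 2*e^(8*t) - 2*e^(3*t))/(5*t^3)
d^3M/dt^3 = (512*t^3*e^(8*t) - 27*t^3*e^(3*t) - 192*t^2*e^(8*t) + 27*t^2*e^(3*t) + 48*t*e^(8*t) - 18*t*e^(3*t) - 6*e^(8*t) + 6*e^(3*t))/(5*t^4)

E[X^3] = d^3M/dt^3 |_{t=0} = 803/4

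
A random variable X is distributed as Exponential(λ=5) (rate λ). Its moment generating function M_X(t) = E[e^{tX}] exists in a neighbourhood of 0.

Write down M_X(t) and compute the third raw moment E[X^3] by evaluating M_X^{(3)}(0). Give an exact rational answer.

E[X^3] = D^3[M](0) = 6/125

M_X(t) = 5/(5 - t)
D^3[M](t) = 30/(t^4 - 20*t^3 + 150*t^2 - 500*t + 625)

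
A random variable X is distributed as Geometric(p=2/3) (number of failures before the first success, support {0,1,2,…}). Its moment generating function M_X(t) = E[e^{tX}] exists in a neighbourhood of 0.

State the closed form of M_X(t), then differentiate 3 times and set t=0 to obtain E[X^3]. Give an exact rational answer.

E[X^3] = M^(3)(0) = 11/4

M_X(t) = 2/(3*(1 - e^(t)/3))
M^(3)(t) = (2*e^(3*t) + 24*e^(2*t) + 18*e^(t))/(e^(4*t) - 12*e^(3*t) + 54*e^(2*t) - 108*e^(t) + 81)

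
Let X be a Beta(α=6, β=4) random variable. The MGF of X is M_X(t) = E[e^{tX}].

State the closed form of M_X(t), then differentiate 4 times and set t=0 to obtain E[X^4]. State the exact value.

M_X(t) = ₁F₁(6; 10; t)
D^4[M](t) = 126*₁F₁(10; 14; t)/715

E[X^4] = D^4[M](0) = 126/715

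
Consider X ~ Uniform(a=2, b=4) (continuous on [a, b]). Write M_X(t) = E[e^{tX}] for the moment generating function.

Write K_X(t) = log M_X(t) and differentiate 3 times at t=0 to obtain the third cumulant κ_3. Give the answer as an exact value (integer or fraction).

κ_3 = D^3[K](0) = 0

M_X(t) = (e^(4*t) - e^(2*t))/(2*t)
K_X(t) = log M_X(t) = -log(t) + log(e^(4*t) - e^(2*t)) - log(2)
D^3[K](t) = (8*t^3*e^(4*t) + 8*t^3*e^(2*t) - 2*e^(6*t) + 6*e^(4*t) - 6*e^(2*t) + 2)/(t^3*e^(6*t) - 3*t^3*e^(4*t) + 3*t^3*e^(2*t) - t^3)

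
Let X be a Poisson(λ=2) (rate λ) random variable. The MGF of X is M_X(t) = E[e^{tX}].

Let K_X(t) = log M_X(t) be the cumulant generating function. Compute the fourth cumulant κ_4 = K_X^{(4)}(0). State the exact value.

κ_4 = d^4K/dt^4 |_{t=0} = 2

M_X(t) = e^(2*e^(t) - 2)
K_X(t) = log M_X(t) = 2*e^(t) - 2
dK/dt = 2*e^(t)
d^2K/dt^2 = 2*e^(t)
d^3K/dt^3 = 2*e^(t)
d^4K/dt^4 = 2*e^(t)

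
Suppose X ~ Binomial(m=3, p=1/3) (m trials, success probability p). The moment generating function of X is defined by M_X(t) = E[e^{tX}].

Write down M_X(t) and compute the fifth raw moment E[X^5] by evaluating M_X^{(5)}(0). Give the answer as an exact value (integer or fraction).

E[X^5] = d^5M/dt^5 |_{t=0} = 149/9

M_X(t) = (e^(t)/3 + 2/3)^3
dM/dt = e^(3*t)/9 + 4*e^(2*t)/9 + 4*e^(t)/9
d^2M/dt^2 = e^(3*t)/3 + 8*e^(2*t)/9 + 4*e^(t)/9
d^3M/dt^3 = e^(3*t) + 16*e^(2*t)/9 + 4*e^(t)/9
d^4M/dt^4 = 3*e^(3*t) + 32*e^(2*t)/9 + 4*e^(t)/9
d^5M/dt^5 = 9*e^(3*t) + 64*e^(2*t)/9 + 4*e^(t)/9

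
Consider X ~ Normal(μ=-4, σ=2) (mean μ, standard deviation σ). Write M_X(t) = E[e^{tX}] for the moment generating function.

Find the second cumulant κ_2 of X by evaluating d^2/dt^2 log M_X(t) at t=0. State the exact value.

M_X(t) = e^(2*t^2 - 4*t)
K_X(t) = log M_X(t) = 2*t^2 - 4*t
D^2[K](t) = 4

κ_2 = D^2[K](0) = 4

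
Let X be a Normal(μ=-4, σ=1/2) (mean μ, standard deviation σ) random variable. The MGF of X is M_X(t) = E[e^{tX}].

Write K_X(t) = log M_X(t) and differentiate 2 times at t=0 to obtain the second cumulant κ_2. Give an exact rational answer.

M_X(t) = e^(t^2/8 - 4*t)
K_X(t) = log M_X(t) = t^2/8 - 4*t
D^2[K](t) = 1/4

κ_2 = D^2[K](0) = 1/4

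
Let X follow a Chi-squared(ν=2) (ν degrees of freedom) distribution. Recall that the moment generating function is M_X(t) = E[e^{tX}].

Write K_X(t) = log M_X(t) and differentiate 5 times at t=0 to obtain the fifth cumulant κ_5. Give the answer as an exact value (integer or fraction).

M_X(t) = 1/(1 - 2*t)
K_X(t) = log M_X(t) = -log(1 - 2*t)
dK/dt = -2/(2*t - 1)
d^2K/dt^2 = 4/(4*t^2 - 4*t + 1)
d^3K/dt^3 = -16/(8*t^3 - 12*t^2 + 6*t - 1)
d^4K/dt^4 = 96/(16*t^4 - 32*t^3 + 24*t^2 - 8*t + 1)
d^5K/dt^5 = -768/(32*t^5 - 80*t^4 + 80*t^3 - 40*t^2 + 10*t - 1)

κ_5 = d^5K/dt^5 |_{t=0} = 768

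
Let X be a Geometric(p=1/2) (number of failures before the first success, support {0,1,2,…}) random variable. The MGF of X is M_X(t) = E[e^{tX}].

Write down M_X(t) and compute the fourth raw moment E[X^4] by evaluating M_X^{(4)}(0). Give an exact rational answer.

M_X(t) = 1/(2*(1 - e^(t)/2))
dM/dt = e^(t)/(e^(2*t) - 4*e^(t) + 4)
d^2M/dt^2 = (-e^(2*t) - 2*e^(t))/(e^(3*t) - 6*e^(2*t) + 12*e^(t) - 8)
d^3M/dt^3 = (e^(3*t) + 8*e^(2*t) + 4*e^(t))/(e^(4*t) - 8*e^(3*t) + 24*e^(2*t) - 32*e^(t) + 16)
d^4M/dt^4 = (-e^(4*t) - 22*e^(3*t) - 44*e^(2*t) - 8*e^(t))/(e^(5*t) - 10*e^(4*t) + 40*e^(3*t) - 80*e^(2*t) + 80*e^(t) - 32)

E[X^4] = d^4M/dt^4 |_{t=0} = 75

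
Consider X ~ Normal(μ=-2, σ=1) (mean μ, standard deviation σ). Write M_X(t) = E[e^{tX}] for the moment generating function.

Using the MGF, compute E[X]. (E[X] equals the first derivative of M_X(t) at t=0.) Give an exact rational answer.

E[X] = D[M](0) = -2

M_X(t) = e^(t^2/2 - 2*t)
D[M](t) = t*e^(-2*t)*e^(t^2/2) - 2*e^(-2*t)*e^(t^2/2)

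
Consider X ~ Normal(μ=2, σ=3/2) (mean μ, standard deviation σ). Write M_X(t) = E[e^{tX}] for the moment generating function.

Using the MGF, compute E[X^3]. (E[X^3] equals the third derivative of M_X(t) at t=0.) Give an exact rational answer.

M_X(t) = e^(9*t^2/8 + 2*t)
M′(t) = 9*t*e^(2*t)*e^(9*t^2/8)/4 + 2*e^(2*t)*e^(9*t^2/8)
M′′(t) = 81*t^2*e^(2*t)*e^(9*t^2/8)/16 + 9*t*e^(2*t)*e^(9*t^2/8) + 25*e^(2*t)*e^(9*t^2/8)/4
M′′′(t) = 729*t^3*e^(2*t)*e^(9*t^2/8)/64 + 243*t^2*e^(2*t)*e^(9*t^2/8)/8 + 675*t*e^(2*t)*e^(9*t^2/8)/16 + 43*e^(2*t)*e^(9*t^2/8)/2

E[X^3] = M′′′(0) = 43/2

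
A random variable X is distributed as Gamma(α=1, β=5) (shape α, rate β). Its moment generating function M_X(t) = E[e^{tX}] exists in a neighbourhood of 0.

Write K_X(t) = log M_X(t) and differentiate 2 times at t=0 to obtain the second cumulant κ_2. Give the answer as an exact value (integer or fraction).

κ_2 = D^2[K](0) = 1/25

M_X(t) = 5/(5 - t)
K_X(t) = log M_X(t) = -log(5 - t) + log(5)
D^2[K](t) = 1/(t^2 - 10*t + 25)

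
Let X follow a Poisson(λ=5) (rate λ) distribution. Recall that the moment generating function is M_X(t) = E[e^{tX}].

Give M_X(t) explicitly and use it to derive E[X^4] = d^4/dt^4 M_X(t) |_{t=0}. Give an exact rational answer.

E[X^4] = D^4[M](0) = 1555

M_X(t) = e^(5*e^(t) - 5)
D^4[M](t) = (625*e^(4*t)*e^(5*e^(t)) + 750*e^(3*t)*e^(5*e^(t)) + 175*e^(2*t)*e^(5*e^(t)) + 5*e^(t)*e^(5*e^(t)))*e^(-5)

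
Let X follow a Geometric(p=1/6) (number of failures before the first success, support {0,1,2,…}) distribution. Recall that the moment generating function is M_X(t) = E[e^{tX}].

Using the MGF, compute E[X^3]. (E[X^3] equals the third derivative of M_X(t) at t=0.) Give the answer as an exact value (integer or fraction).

E[X^3] = D^3[M](0) = 905

M_X(t) = 1/(6*(1 - 5*e^(t)/6))
D^3[M](t) = (125*e^(3*t) + 600*e^(2*t) + 180*e^(t))/(625*e^(4*t) - 3000*e^(3*t) + 5400*e^(2*t) - 4320*e^(t) + 1296)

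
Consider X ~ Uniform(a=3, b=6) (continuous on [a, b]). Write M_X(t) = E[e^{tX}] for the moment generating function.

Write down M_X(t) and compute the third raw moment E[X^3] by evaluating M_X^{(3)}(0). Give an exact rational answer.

M_X(t) = (e^(6*t) - e^(3*t))/(3*t)
M^(3)(t) = (72*t^3*e^(6*t) - 9*t^3*e^(3*t) - 36*t^2*e^(6*t) + 9*t^2*e^(3*t) + 12*t*e^(6*t) - 6*t*e^(3*t) - 2*e^(6*t) + 2*e^(3*t))/t^4

E[X^3] = M^(3)(0) = 405/4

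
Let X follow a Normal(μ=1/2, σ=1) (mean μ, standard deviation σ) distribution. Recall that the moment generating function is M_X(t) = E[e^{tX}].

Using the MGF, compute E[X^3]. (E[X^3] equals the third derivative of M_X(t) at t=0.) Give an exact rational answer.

M_X(t) = e^(t^2/2 + t/2)
dM/dt = t*e^(t/2)*e^(t^2/2) + e^(t/2)*e^(t^2/2)/2
d^2M/dt^2 = t^2*e^(t/2)*e^(t^2/2) + t*e^(t/2)*e^(t^2/2) + 5*e^(t/2)*e^(t^2/2)/4
d^3M/dt^3 = t^3*e^(t/2)*e^(t^2/2) + 3*t^2*e^(t/2)*e^(t^2/2)/2 + 15*t*e^(t/2)*e^(t^2/2)/4 + 13*e^(t/2)*e^(t^2/2)/8

E[X^3] = d^3M/dt^3 |_{t=0} = 13/8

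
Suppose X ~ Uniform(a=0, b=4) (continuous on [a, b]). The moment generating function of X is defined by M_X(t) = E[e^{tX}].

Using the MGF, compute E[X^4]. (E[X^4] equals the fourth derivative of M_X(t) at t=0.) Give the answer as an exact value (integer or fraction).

E[X^4] = d^4M/dt^4 |_{t=0} = 256/5

M_X(t) = (e^(4*t) - 1)/(4*t)
dM/dt = (4*t*e^(4*t) - e^(4*t) + 1)/(4*t^2)
d^2M/dt^2 = (8*t^2*e^(4*t) - 4*t*e^(4*t) + e^(4*t) - 1)/(2*t^3)
d^3M/dt^3 = (32*t^3*e^(4*t) - 24*t^2*e^(4*t) + 12*t*e^(4*t) - 3*e^(4*t) + 3)/(2*t^4)
d^4M/dt^4 = (64*t^4*e^(4*t) - 64*t^3*e^(4*t) + 48*t^2*e^(4*t) - 24*t*e^(4*t) + 6*e^(4*t) - 6)/t^5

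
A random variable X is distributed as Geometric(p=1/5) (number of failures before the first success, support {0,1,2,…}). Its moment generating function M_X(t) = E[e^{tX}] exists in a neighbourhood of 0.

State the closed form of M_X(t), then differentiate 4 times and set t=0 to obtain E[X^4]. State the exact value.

M_X(t) = 1/(5*(1 - 4*e^(t)/5))
dM/dt = 4*e^(t)/(16*e^(2*t) - 40*e^(t) + 25)
d^2M/dt^2 = (-16*e^(2*t) - 20*e^(t))/(64*e^(3*t) - 240*e^(2*t) + 300*e^(t) - 125)
d^3M/dt^3 = (64*e^(3*t) + 320*e^(2*t) + 100*e^(t))/(256*e^(4*t) - 1280*e^(3*t) + 2400*e^(2*t) - 2000*e^(t) + 625)
d^4M/dt^4 = (-256*e^(4*t) - 3520*e^(3*t) - 4400*e^(2*t) - 500*e^(t))/(1024*e^(5*t) - 6400*e^(4*t) + 16000*e^(3*t) - 20000*e^(2*t) + 12500*e^(t) - 3125)

E[X^4] = d^4M/dt^4 |_{t=0} = 8676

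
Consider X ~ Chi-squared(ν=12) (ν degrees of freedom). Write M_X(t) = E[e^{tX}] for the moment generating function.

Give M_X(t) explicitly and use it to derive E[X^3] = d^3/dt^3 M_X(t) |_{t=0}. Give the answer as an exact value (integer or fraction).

E[X^3] = M′′′(0) = 2688

M_X(t) = (1 - 2*t)^(-6)
M′(t) = -12/(128*t^7 - 448*t^6 + 672*t^5 - 560*t^4 + 280*t^3 - 84*t^2 + 14*t - 1)
M′′(t) = 168/(256*t^8 - 1024*t^7 + 1792*t^6 - 1792*t^5 + 1120*t^4 - 448*t^3 + 112*t^2 - 16*t + 1)
M′′′(t) = -2688/(512*t^9 - 2304*t^8 + 4608*t^7 - 5376*t^6 + 4032*t^5 - 2016*t^4 + 672*t^3 - 144*t^2 + 18*t - 1)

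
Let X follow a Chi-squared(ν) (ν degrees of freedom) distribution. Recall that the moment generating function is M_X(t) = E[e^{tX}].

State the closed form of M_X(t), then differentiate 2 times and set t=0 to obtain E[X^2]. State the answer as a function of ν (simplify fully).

E[X^2] = M^(2)(0) = ν*(ν + 2)

M_X(t) = (1 - 2*t)^(-ν/2)
M^(2)(t) = (ν^2 + 2*ν)/(4*t^2*(1 - 2*t)^(ν/2) - 4*t*(1 - 2*t)^(ν/2) + (1 - 2*t)^(ν/2))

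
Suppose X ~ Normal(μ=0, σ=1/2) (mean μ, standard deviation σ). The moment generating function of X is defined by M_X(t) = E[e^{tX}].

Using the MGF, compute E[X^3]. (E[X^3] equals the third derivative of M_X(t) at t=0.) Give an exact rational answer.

M_X(t) = e^(t^2/8)
dM/dt = t*e^(t^2/8)/4
d^2M/dt^2 = t^2*e^(t^2/8)/16 + e^(t^2/8)/4
d^3M/dt^3 = t^3*e^(t^2/8)/64 + 3*t*e^(t^2/8)/16

E[X^3] = d^3M/dt^3 |_{t=0} = 0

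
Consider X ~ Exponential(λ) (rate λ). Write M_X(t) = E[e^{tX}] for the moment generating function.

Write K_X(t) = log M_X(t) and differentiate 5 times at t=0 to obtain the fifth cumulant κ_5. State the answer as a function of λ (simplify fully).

M_X(t) = λ/(λ - t)
K_X(t) = log M_X(t) = log(λ) - log(λ - t)
K^(5)(t) = -24/(-λ^5 + 5*λ^4*t - 10*λ^3*t^2 + 10*λ^2*t^3 - 5*λ*t^4 + t^5)

κ_5 = K^(5)(0) = 24/λ^5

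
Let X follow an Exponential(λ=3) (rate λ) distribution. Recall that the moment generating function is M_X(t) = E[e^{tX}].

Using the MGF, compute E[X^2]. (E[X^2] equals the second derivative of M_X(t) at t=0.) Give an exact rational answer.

M_X(t) = 3/(3 - t)
M^(2)(t) = -6/(t^3 - 9*t^2 + 27*t - 27)

E[X^2] = M^(2)(0) = 2/9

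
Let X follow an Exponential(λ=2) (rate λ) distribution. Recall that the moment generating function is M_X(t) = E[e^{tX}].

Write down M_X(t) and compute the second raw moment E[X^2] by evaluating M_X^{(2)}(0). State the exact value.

M_X(t) = 2/(2 - t)
D^2[M](t) = -4/(t^3 - 6*t^2 + 12*t - 8)

E[X^2] = D^2[M](0) = 1/2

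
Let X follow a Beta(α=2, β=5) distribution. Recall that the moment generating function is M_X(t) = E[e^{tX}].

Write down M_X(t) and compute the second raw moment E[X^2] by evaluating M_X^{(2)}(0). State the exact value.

E[X^2] = M^(2)(0) = 3/28

M_X(t) = ₁F₁(2; 7; t)
M^(2)(t) = 3*₁F₁(4; 9; t)/28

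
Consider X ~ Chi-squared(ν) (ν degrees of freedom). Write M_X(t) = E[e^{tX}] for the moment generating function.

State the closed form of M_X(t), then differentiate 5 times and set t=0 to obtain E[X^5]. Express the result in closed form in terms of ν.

E[X^5] = D^5[M](0) = ν*(ν^4 + 20*ν^3 + 140*ν^2 + 400*ν + 384)

M_X(t) = (1 - 2*t)^(-ν/2)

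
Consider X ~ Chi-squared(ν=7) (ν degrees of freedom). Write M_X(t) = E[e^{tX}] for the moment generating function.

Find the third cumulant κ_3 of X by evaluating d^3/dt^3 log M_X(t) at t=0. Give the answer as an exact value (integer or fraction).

κ_3 = d^3K/dt^3 |_{t=0} = 56

M_X(t) = (1 - 2*t)^(-7/2)
K_X(t) = log M_X(t) = -7*log(1 - 2*t)/2
dK/dt = -7/(2*t - 1)
d^2K/dt^2 = 14/(4*t^2 - 4*t + 1)
d^3K/dt^3 = -56/(8*t^3 - 12*t^2 + 6*t - 1)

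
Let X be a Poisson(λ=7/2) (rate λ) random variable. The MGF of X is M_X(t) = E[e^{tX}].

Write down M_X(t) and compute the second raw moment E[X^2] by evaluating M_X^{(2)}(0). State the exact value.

M_X(t) = e^(7*e^(t)/2 - 7/2)
M′(t) = 7*e^(-7/2)*e^(t)*e^(7*e^(t)/2)/2
M′′(t) = (49*e^(2*t)*e^(7*e^(t)/2) + 14*e^(t)*e^(7*e^(t)/2))*e^(-7/2)/4

E[X^2] = M′′(0) = 63/4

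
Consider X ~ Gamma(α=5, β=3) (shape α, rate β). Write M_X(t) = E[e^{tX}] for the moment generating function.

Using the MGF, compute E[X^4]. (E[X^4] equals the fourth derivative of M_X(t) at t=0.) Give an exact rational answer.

E[X^4] = M′′′′(0) = 560/27

M_X(t) = 243/(3 - t)^5
M′(t) = 1215/(t^6 - 18*t^5 + 135*t^4 - 540*t^3 + 1215*t^2 - 1458*t + 729)
M′′(t) = -7290/(t^7 - 21*t^6 + 189*t^5 - 945*t^4 + 2835*t^3 - 5103*t^2 + 5103*t - 2187)
M′′′(t) = 51030/(t^8 - 24*t^7 + 252*t^6 - 1512*t^5 + 5670*t^4 - 13608*t^3 + 20412*t^2 - 17496*t + 6561)
M′′′′(t) = -408240/(t^9 - 27*t^8 + 324*t^7 - 2268*t^6 + 10206*t^5 - 30618*t^4 + 61236*t^3 - 78732*t^2 + 59049*t - 19683)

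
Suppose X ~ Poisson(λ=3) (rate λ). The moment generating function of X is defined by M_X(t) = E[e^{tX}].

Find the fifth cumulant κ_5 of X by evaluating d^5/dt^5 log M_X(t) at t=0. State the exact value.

κ_5 = d^5K/dt^5 |_{t=0} = 3

M_X(t) = e^(3*e^(t) - 3)
K_X(t) = log M_X(t) = 3*e^(t) - 3
dK/dt = 3*e^(t)
d^2K/dt^2 = 3*e^(t)
d^3K/dt^3 = 3*e^(t)
d^4K/dt^4 = 3*e^(t)
d^5K/dt^5 = 3*e^(t)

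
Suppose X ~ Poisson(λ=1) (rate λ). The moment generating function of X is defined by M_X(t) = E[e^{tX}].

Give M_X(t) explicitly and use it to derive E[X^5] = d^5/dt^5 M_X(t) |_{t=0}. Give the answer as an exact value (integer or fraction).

M_X(t) = e^(e^(t) - 1)
D^5[M](t) = (e^(5*t)*e^(e^(t)) + 10*e^(4*t)*e^(e^(t)) + 25*e^(3*t)*e^(e^(t)) + 15*e^(2*t)*e^(e^(t)) + e^(t)*e^(e^(t)))*e^(-1)

E[X^5] = D^5[M](0) = 52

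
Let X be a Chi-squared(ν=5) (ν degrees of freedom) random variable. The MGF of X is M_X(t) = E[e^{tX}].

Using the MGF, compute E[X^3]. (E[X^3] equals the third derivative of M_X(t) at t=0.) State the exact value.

M_X(t) = (1 - 2*t)^(-5/2)
dM/dt = -5/(8*t^3*√(1 - 2*t) - 12*t^2*√(1 - 2*t) + 6*t*√(1 - 2*t) - √(1 - 2*t))
d^2M/dt^2 = 35/(16*t^4*√(1 - 2*t) - 32*t^3*√(1 - 2*t) + 24*t^2*√(1 - 2*t) - 8*t*√(1 - 2*t) + √(1 - 2*t))
d^3M/dt^3 = -315/(32*t^5*√(1 - 2*t) - 80*t^4*√(1 - 2*t) + 80*t^3*√(1 - 2*t) - 40*t^2*√(1 - 2*t) + 10*t*√(1 - 2*t) - √(1 - 2*t))

E[X^3] = d^3M/dt^3 |_{t=0} = 315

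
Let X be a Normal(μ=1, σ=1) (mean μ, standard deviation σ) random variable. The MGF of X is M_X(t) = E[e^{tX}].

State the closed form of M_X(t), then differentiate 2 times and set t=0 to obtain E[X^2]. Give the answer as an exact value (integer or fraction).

E[X^2] = M′′(0) = 2

M_X(t) = e^(t^2/2 + t)
M′(t) = t*e^(t)*e^(t^2/2) + e^(t)*e^(t^2/2)
M′′(t) = t^2*e^(t)*e^(t^2/2) + 2*t*e^(t)*e^(t^2/2) + 2*e^(t)*e^(t^2/2)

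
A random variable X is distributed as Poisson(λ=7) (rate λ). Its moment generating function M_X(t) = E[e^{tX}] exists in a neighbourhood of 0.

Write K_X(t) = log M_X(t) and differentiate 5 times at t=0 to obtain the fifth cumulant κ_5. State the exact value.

κ_5 = D^5[K](0) = 7

M_X(t) = e^(7*e^(t) - 7)
K_X(t) = log M_X(t) = 7*e^(t) - 7
D^5[K](t) = 7*e^(t)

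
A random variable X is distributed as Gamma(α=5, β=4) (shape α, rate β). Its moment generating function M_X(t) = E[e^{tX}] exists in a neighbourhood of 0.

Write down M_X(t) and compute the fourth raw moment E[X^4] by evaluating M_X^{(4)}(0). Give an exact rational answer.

E[X^4] = M^(4)(0) = 105/16

M_X(t) = 1024/(4 - t)^5
M^(4)(t) = -1720320/(t^9 - 36*t^8 + 576*t^7 - 5376*t^6 + 32256*t^5 - 129024*t^4 + 344064*t^3 - 589824*t^2 + 589824*t - 262144)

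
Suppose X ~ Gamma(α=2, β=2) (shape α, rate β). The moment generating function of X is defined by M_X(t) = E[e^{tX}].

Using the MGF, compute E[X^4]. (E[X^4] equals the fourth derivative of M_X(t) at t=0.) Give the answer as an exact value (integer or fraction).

M_X(t) = 4/(2 - t)^2
dM/dt = -8/(t^3 - 6*t^2 + 12*t - 8)
d^2M/dt^2 = 24/(t^4 - 8*t^3 + 24*t^2 - 32*t + 16)
d^3M/dt^3 = -96/(t^5 - 10*t^4 + 40*t^3 - 80*t^2 + 80*t - 32)
d^4M/dt^4 = 480/(t^6 - 12*t^5 + 60*t^4 - 160*t^3 + 240*t^2 - 192*t + 64)

E[X^4] = d^4M/dt^4 |_{t=0} = 15/2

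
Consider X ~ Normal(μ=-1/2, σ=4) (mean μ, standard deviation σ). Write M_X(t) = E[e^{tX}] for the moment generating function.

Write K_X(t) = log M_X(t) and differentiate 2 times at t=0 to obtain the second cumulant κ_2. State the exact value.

M_X(t) = e^(8*t^2 - t/2)
K_X(t) = log M_X(t) = 8*t^2 - t/2
D^2[K](t) = 16

κ_2 = D^2[K](0) = 16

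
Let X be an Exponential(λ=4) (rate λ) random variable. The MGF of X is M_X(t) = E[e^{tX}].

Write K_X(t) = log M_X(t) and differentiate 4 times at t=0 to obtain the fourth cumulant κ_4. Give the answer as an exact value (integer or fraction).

M_X(t) = 4/(4 - t)
K_X(t) = log M_X(t) = -log(4 - t) + 2*log(2)
D^4[K](t) = 6/(t^4 - 16*t^3 + 96*t^2 - 256*t + 256)

κ_4 = D^4[K](0) = 3/128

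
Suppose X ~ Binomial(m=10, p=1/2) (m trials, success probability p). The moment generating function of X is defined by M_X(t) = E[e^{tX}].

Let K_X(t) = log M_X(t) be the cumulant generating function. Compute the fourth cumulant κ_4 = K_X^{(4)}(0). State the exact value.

κ_4 = D^4[K](0) = -5/4

M_X(t) = (e^(t)/2 + 1/2)^10
K_X(t) = log M_X(t) = 10*log(e^(t)/2 + 1/2)
D^4[K](t) = (10*e^(3*t) - 40*e^(2*t) + 10*e^(t))/(e^(4*t) + 4*e^(3*t) + 6*e^(2*t) + 4*e^(t) + 1)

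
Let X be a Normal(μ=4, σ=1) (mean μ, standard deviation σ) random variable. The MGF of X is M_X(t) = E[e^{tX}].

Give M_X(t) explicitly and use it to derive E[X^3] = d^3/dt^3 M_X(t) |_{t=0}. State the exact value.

M_X(t) = e^(t^2/2 + 4*t)
dM/dt = t*e^(4*t)*e^(t^2/2) + 4*e^(4*t)*e^(t^2/2)
d^2M/dt^2 = t^2*e^(4*t)*e^(t^2/2) + 8*t*e^(4*t)*e^(t^2/2) + 17*e^(4*t)*e^(t^2/2)
d^3M/dt^3 = t^3*e^(4*t)*e^(t^2/2) + 12*t^2*e^(4*t)*e^(t^2/2) + 51*t*e^(4*t)*e^(t^2/2) + 76*e^(4*t)*e^(t^2/2)

E[X^3] = d^3M/dt^3 |_{t=0} = 76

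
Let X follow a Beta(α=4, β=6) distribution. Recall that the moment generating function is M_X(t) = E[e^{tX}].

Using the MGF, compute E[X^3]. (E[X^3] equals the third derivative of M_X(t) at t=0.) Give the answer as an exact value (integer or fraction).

M_X(t) = ₁F₁(4; 10; t)
M′(t) = 2*₁F₁(5; 11; t)/5
M′′(t) = 2*₁F₁(6; 12; t)/11
M′′′(t) = ₁F₁(7; 13; t)/11

E[X^3] = M′′′(0) = 1/11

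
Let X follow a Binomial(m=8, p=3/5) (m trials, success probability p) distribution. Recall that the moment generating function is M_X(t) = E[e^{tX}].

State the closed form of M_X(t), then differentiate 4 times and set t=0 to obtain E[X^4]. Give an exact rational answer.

M_X(t) = (3*e^(t)/5 + 2/5)^8

E[X^4] = d^4M/dt^4 |_{t=0} = 99888/125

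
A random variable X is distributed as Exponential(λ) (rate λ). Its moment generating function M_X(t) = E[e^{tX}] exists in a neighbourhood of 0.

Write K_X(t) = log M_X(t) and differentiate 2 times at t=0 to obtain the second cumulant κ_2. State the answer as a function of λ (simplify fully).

M_X(t) = λ/(λ - t)
K_X(t) = log M_X(t) = log(λ) - log(λ - t)
K^(2)(t) = 1/(λ^2 - 2*λ*t + t^2)

κ_2 = K^(2)(0) = λ^(-2)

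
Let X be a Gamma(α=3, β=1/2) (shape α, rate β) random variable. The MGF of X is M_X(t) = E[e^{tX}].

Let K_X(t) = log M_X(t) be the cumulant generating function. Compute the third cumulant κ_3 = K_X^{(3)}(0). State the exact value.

κ_3 = K^(3)(0) = 48

M_X(t) = 1/(8*(1/2 - t)^3)
K_X(t) = log M_X(t) = -3*log(1/2 - t) - 3*log(2)
K^(3)(t) = -48/(8*t^3 - 12*t^2 + 6*t - 1)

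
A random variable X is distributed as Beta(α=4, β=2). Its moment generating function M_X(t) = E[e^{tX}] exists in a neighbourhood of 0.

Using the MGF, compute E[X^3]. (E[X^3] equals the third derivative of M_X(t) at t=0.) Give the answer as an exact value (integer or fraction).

E[X^3] = M^(3)(0) = 5/14

M_X(t) = ₁F₁(4; 6; t)
M^(3)(t) = 5*₁F₁(7; 9; t)/14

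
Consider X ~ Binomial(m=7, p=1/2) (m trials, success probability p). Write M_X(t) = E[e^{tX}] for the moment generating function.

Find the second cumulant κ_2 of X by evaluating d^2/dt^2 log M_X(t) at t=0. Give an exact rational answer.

κ_2 = d^2K/dt^2 |_{t=0} = 7/4

M_X(t) = (e^(t)/2 + 1/2)^7
K_X(t) = log M_X(t) = 7*log(e^(t)/2 + 1/2)
dK/dt = 7*e^(t)/(e^(t) + 1)
d^2K/dt^2 = 7*e^(t)/(e^(2*t) + 2*e^(t) + 1)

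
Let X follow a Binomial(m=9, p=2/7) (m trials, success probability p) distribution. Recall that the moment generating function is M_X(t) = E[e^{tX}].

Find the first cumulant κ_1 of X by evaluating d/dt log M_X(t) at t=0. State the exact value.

M_X(t) = (2*e^(t)/7 + 5/7)^9
K_X(t) = log M_X(t) = 9*log(2*e^(t)/7 + 5/7)
K′(t) = 18*e^(t)/(2*e^(t) + 5)

κ_1 = K′(0) = 18/7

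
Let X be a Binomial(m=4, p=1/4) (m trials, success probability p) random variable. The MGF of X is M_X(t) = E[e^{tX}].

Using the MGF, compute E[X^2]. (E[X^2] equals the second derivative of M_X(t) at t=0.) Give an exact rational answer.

M_X(t) = (e^(t)/4 + 3/4)^4
M^(2)(t) = e^(4*t)/16 + 27*e^(3*t)/64 + 27*e^(2*t)/32 + 27*e^(t)/64

E[X^2] = M^(2)(0) = 7/4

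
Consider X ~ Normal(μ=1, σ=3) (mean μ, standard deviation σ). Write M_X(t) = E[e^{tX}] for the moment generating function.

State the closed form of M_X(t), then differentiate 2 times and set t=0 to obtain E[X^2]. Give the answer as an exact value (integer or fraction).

M_X(t) = e^(9*t^2/2 + t)
dM/dt = 9*t*e^(t)*e^(9*t^2/2) + e^(t)*e^(9*t^2/2)
d^2M/dt^2 = 81*t^2*e^(t)*e^(9*t^2/2) + 18*t*e^(t)*e^(9*t^2/2) + 10*e^(t)*e^(9*t^2/2)

E[X^2] = d^2M/dt^2 |_{t=0} = 10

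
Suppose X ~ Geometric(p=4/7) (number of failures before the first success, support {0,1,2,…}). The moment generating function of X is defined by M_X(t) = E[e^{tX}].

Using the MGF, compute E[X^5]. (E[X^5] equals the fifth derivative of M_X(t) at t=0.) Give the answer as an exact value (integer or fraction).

E[X^5] = D^5[M](0) = 23721/128

M_X(t) = 4/(7*(1 - 3*e^(t)/7))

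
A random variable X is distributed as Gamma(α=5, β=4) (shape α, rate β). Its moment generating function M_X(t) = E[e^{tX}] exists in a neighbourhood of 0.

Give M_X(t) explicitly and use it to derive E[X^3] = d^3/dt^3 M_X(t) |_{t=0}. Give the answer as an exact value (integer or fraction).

E[X^3] = M′′′(0) = 105/32

M_X(t) = 1024/(4 - t)^5
M′(t) = 5120/(t^6 - 24*t^5 + 240*t^4 - 1280*t^3 + 3840*t^2 - 6144*t + 4096)
M′′(t) = -30720/(t^7 - 28*t^6 + 336*t^5 - 2240*t^4 + 8960*t^3 - 21504*t^2 + 28672*t - 16384)
M′′′(t) = 215040/(t^8 - 32*t^7 + 448*t^6 - 3584*t^5 + 17920*t^4 - 57344*t^3 + 114688*t^2 - 131072*t + 65536)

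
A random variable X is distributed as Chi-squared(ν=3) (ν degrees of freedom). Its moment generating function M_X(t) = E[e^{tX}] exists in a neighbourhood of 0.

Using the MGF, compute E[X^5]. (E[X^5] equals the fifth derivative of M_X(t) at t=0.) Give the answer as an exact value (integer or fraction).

E[X^5] = D^5[M](0) = 10395

M_X(t) = (1 - 2*t)^(-3/2)
D^5[M](t) = 10395/(64*t^6*√(1 - 2*t) - 192*t^5*√(1 - 2*t) + 240*t^4*√(1 - 2*t) - 160*t^3*√(1 - 2*t) + 60*t^2*√(1 - 2*t) - 12*t*√(1 - 2*t) + √(1 - 2*t))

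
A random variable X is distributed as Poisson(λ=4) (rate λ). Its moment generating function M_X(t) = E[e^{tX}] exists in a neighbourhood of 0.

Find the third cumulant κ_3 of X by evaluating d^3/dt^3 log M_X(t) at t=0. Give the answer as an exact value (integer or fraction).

κ_3 = D^3[K](0) = 4

M_X(t) = e^(4*e^(t) - 4)
K_X(t) = log M_X(t) = 4*e^(t) - 4
D^3[K](t) = 4*e^(t)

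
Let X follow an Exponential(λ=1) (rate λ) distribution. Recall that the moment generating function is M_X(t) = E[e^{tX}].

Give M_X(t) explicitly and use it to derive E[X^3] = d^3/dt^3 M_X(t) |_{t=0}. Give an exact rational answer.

E[X^3] = D^3[M](0) = 6

M_X(t) = 1/(1 - t)
D^3[M](t) = 6/(t^4 - 4*t^3 + 6*t^2 - 4*t + 1)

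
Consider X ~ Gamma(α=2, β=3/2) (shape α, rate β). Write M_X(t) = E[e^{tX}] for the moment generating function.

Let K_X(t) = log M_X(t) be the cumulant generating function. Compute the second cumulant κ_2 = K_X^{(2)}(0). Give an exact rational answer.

M_X(t) = 9/(4*(3/2 - t)^2)
K_X(t) = log M_X(t) = -2*log(3/2 - t) - 2*log(2) + 2*log(3)
D^2[K](t) = 8/(4*t^2 - 12*t + 9)

κ_2 = D^2[K](0) = 8/9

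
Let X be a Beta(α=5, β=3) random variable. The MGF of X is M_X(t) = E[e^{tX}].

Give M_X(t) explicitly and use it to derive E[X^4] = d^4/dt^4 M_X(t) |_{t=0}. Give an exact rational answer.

E[X^4] = M^(4)(0) = 7/33

M_X(t) = ₁F₁(5; 8; t)
M^(4)(t) = 7*₁F₁(9; 12; t)/33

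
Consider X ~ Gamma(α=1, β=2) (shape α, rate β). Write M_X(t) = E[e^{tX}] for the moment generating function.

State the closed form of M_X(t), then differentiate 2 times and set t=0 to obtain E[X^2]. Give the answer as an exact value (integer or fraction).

M_X(t) = 2/(2 - t)
D^2[M](t) = -4/(t^3 - 6*t^2 + 12*t - 8)

E[X^2] = D^2[M](0) = 1/2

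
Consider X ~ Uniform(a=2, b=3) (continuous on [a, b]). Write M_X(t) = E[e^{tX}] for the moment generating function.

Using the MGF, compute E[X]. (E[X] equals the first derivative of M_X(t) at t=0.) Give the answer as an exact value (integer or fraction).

M_X(t) = (e^(3*t) - e^(2*t))/t
dM/dt = (3*t*e^(3*t) - 2*t*e^(2*t) - e^(3*t) + e^(2*t))/t^2

E[X] = dM/dt |_{t=0} = 5/2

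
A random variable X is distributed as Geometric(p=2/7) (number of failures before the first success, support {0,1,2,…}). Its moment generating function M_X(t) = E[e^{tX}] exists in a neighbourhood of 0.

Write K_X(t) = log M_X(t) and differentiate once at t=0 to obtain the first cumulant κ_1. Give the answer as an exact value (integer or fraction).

M_X(t) = 2/(7*(1 - 5*e^(t)/7))
K_X(t) = log M_X(t) = -log(1 - 5*e^(t)/7) - log(7) + log(2)
D[K](t) = -5*e^(t)/(5*e^(t) - 7)

κ_1 = D[K](0) = 5/2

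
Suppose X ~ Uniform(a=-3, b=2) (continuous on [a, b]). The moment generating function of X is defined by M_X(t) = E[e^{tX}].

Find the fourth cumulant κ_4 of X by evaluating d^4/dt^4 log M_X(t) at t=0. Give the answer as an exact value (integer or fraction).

M_X(t) = (e^(2*t) - e^(-3*t))/(5*t)
K_X(t) = log M_X(t) = -log(t) + log(e^(2*t) - e^(-3*t)) - log(5)
K′(t) = (2*t*e^(5*t) + 3*t - e^(5*t) + 1)/(t*e^(5*t) - t)
K′′(t) = (-25*t^2*e^(5*t) + e^(10*t) - 2*e^(5*t) + 1)/(t^2*e^(10*t) - 2*t^2*e^(5*t) + t^2)
K′′′(t) = (125*t^3*e^(10*t) + 125*t^3*e^(5*t) - 2*e^(15*t) + 6*e^(10*t) - 6*e^(5*t) + 2)/(t^3*e^(15*t) - 3*t^3*e^(10*t) + 3*t^3*e^(5*t) - t^3)

κ_4 = K′′′′(0) = -125/24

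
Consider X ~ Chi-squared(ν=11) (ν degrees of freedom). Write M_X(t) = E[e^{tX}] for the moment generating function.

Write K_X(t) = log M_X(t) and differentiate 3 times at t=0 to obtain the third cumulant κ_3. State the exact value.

M_X(t) = (1 - 2*t)^(-11/2)
K_X(t) = log M_X(t) = -11*log(1 - 2*t)/2
K^(3)(t) = -88/(8*t^3 - 12*t^2 + 6*t - 1)

κ_3 = K^(3)(0) = 88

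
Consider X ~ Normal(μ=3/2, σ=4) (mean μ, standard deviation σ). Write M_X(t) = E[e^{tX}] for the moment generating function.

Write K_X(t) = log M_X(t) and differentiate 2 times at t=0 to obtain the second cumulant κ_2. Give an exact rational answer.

κ_2 = K^(2)(0) = 16

M_X(t) = e^(8*t^2 + 3*t/2)
K_X(t) = log M_X(t) = 8*t^2 + 3*t/2
K^(2)(t) = 16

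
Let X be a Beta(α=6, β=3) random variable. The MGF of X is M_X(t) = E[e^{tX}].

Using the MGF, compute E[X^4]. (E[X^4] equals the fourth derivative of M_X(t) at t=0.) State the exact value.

E[X^4] = M′′′′(0) = 14/55

M_X(t) = ₁F₁(6; 9; t)
M′(t) = 2*₁F₁(7; 10; t)/3
M′′(t) = 7*₁F₁(8; 11; t)/15
M′′′(t) = 56*₁F₁(9; 12; t)/165
M′′′′(t) = 14*₁F₁(10; 13; t)/55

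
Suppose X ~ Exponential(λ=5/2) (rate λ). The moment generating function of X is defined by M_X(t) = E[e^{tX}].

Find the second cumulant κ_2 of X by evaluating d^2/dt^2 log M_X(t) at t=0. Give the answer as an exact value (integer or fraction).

κ_2 = K^(2)(0) = 4/25

M_X(t) = 5/(2*(5/2 - t))
K_X(t) = log M_X(t) = -log(5/2 - t) - log(2) + log(5)
K^(2)(t) = 4/(4*t^2 - 20*t + 25)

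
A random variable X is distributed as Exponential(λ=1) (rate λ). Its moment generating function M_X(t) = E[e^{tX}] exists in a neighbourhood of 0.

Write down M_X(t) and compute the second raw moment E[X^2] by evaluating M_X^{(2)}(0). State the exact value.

E[X^2] = M′′(0) = 2

M_X(t) = 1/(1 - t)
M′(t) = 1/(t^2 - 2*t + 1)
M′′(t) = -2/(t^3 - 3*t^2 + 3*t - 1)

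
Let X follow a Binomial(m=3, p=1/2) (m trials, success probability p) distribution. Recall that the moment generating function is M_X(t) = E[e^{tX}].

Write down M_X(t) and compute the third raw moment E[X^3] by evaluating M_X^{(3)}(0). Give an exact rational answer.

M_X(t) = (e^(t)/2 + 1/2)^3
M′(t) = 3*e^(3*t)/8 + 3*e^(2*t)/4 + 3*e^(t)/8
M′′(t) = 9*e^(3*t)/8 + 3*e^(2*t)/2 + 3*e^(t)/8
M′′′(t) = 27*e^(3*t)/8 + 3*e^(2*t) + 3*e^(t)/8

E[X^3] = M′′′(0) = 27/4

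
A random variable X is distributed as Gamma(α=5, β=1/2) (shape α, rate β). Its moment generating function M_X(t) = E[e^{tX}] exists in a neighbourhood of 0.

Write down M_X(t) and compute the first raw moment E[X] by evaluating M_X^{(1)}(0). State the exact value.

M_X(t) = 1/(32*(1/2 - t)^5)
dM/dt = 10/(64*t^6 - 192*t^5 + 240*t^4 - 160*t^3 + 60*t^2 - 12*t + 1)

E[X] = dM/dt |_{t=0} = 10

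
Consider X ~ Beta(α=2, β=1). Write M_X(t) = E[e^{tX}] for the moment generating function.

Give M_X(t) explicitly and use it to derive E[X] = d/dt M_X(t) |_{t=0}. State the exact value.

E[X] = dM/dt |_{t=0} = 2/3

M_X(t) = ₁F₁(2; 3; t)
dM/dt = 2*₁F₁(3; 4; t)/3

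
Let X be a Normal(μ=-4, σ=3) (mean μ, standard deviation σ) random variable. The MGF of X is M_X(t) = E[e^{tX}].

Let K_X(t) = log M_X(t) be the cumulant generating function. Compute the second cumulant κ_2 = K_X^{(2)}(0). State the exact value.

κ_2 = D^2[K](0) = 9

M_X(t) = e^(9*t^2/2 - 4*t)
K_X(t) = log M_X(t) = 9*t^2/2 - 4*t
D^2[K](t) = 9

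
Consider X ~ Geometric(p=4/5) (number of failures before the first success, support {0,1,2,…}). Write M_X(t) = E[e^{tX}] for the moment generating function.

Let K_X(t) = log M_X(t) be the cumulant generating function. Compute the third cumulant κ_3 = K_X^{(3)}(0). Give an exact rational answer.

M_X(t) = 4/(5*(1 - e^(t)/5))
K_X(t) = log M_X(t) = -log(1 - e^(t)/5) - log(5) + 2*log(2)
K^(3)(t) = (-5*e^(2*t) - 25*e^(t))/(e^(3*t) - 15*e^(2*t) + 75*e^(t) - 125)

κ_3 = K^(3)(0) = 15/32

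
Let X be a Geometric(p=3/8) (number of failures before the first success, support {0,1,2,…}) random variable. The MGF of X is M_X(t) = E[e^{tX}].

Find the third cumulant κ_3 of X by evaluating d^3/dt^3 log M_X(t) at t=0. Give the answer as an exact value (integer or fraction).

M_X(t) = 3/(8*(1 - 5*e^(t)/8))
K_X(t) = log M_X(t) = -log(1 - 5*e^(t)/8) - 3*log(2) + log(3)
D^3[K](t) = (-200*e^(2*t) - 320*e^(t))/(125*e^(3*t) - 600*e^(2*t) + 960*e^(t) - 512)

κ_3 = D^3[K](0) = 520/27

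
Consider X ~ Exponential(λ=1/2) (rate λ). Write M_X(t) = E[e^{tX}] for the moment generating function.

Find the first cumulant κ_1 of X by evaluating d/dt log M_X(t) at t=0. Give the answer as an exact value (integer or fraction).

M_X(t) = 1/(2*(1/2 - t))
K_X(t) = log M_X(t) = -log(1/2 - t) - log(2)
D[K](t) = -2/(2*t - 1)

κ_1 = D[K](0) = 2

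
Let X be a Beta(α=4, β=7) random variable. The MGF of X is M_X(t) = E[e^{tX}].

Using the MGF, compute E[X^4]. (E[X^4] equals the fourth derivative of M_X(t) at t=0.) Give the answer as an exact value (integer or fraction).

E[X^4] = M^(4)(0) = 5/143

M_X(t) = ₁F₁(4; 11; t)
M^(4)(t) = 5*₁F₁(8; 15; t)/143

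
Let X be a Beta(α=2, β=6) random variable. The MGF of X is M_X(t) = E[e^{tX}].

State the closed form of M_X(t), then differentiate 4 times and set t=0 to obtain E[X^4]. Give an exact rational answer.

E[X^4] = M′′′′(0) = 1/66

M_X(t) = ₁F₁(2; 8; t)
M′(t) = ₁F₁(3; 9; t)/4
M′′(t) = ₁F₁(4; 10; t)/12
M′′′(t) = ₁F₁(5; 11; t)/30
M′′′′(t) = ₁F₁(6; 12; t)/66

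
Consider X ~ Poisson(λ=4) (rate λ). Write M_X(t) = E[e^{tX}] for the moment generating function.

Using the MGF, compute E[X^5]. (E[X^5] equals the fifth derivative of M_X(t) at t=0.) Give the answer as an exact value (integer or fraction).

E[X^5] = M′′′′′(0) = 5428

M_X(t) = e^(4*e^(t) - 4)
M′(t) = 4*e^(-4)*e^(t)*e^(4*e^(t))
M′′(t) = (16*e^(2*t)*e^(4*e^(t)) + 4*e^(t)*e^(4*e^(t)))*e^(-4)
M′′′(t) = (64*e^(3*t)*e^(4*e^(t)) + 48*e^(2*t)*e^(4*e^(t)) + 4*e^(t)*e^(4*e^(t)))*e^(-4)
M′′′′(t) = (256*e^(4*t)*e^(4*e^(t)) + 384*e^(3*t)*e^(4*e^(t)) + 112*e^(2*t)*e^(4*e^(t)) + 4*e^(t)*e^(4*e^(t)))*e^(-4)
M′′′′′(t) = (1024*e^(5*t)*e^(4*e^(t)) + 2560*e^(4*t)*e^(4*e^(t)) + 1600*e^(3*t)*e^(4*e^(t)) + 240*e^(2*t)*e^(4*e^(t)) + 4*e^(t)*e^(4*e^(t)))*e^(-4)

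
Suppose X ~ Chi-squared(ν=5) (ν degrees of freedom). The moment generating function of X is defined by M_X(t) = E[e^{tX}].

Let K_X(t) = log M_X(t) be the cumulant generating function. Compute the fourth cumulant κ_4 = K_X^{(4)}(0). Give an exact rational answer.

M_X(t) = (1 - 2*t)^(-5/2)
K_X(t) = log M_X(t) = -5*log(1 - 2*t)/2
K′(t) = -5/(2*t - 1)
K′′(t) = 10/(4*t^2 - 4*t + 1)
K′′′(t) = -40/(8*t^3 - 12*t^2 + 6*t - 1)
K′′′′(t) = 240/(16*t^4 - 32*t^3 + 24*t^2 - 8*t + 1)

κ_4 = K′′′′(0) = 240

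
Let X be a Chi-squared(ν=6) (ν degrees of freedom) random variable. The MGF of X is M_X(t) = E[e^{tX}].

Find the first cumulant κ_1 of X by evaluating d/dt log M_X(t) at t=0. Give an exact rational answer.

M_X(t) = (1 - 2*t)^(-3)
K_X(t) = log M_X(t) = -3*log(1 - 2*t)
K^(1)(t) = -6/(2*t - 1)

κ_1 = K^(1)(0) = 6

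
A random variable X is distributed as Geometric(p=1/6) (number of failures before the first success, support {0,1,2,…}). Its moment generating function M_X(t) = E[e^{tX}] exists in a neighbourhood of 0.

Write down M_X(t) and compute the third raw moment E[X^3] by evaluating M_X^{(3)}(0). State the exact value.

M_X(t) = 1/(6*(1 - 5*e^(t)/6))
dM/dt = 5*e^(t)/(25*e^(2*t) - 60*e^(t) + 36)
d^2M/dt^2 = (-25*e^(2*t) - 30*e^(t))/(125*e^(3*t) - 450*e^(2*t) + 540*e^(t) - 216)
d^3M/dt^3 = (125*e^(3*t) + 600*e^(2*t) + 180*e^(t))/(625*e^(4*t) - 3000*e^(3*t) + 5400*e^(2*t) - 4320*e^(t) + 1296)

E[X^3] = d^3M/dt^3 |_{t=0} = 905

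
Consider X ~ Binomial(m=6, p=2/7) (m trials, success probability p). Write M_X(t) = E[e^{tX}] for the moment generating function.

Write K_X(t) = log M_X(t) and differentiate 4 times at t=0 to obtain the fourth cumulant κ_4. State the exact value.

M_X(t) = (2*e^(t)/7 + 5/7)^6
K_X(t) = log M_X(t) = 6*log(2*e^(t)/7 + 5/7)
dK/dt = 12*e^(t)/(2*e^(t) + 5)
d^2K/dt^2 = 60*e^(t)/(4*e^(2*t) + 20*e^(t) + 25)
d^3K/dt^3 = (-120*e^(2*t) + 300*e^(t))/(8*e^(3*t) + 60*e^(2*t) + 150*e^(t) + 125)
d^4K/dt^4 = (240*e^(3*t) - 2400*e^(2*t) + 1500*e^(t))/(16*e^(4*t) + 160*e^(3*t) + 600*e^(2*t) + 1000*e^(t) + 625)

κ_4 = d^4K/dt^4 |_{t=0} = -660/2401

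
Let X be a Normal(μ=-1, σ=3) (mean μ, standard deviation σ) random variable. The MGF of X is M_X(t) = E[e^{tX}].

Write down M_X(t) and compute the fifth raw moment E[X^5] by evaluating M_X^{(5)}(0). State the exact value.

E[X^5] = d^5M/dt^5 |_{t=0} = -1306

M_X(t) = e^(9*t^2/2 - t)
dM/dt = 9*t*e^(-t)*e^(9*t^2/2) - e^(-t)*e^(9*t^2/2)
d^2M/dt^2 = (81*t^2*e^(9*t^2/2) - 18*t*e^(9*t^2/2) + 10*e^(9*t^2/2))*e^(-t)
d^3M/dt^3 = (729*t^3*e^(9*t^2/2) - 243*t^2*e^(9*t^2/2) + 270*t*e^(9*t^2/2) - 28*e^(9*t^2/2))*e^(-t)
d^4M/dt^4 = (6561*t^4*e^(9*t^2/2) - 2916*t^3*e^(9*t^2/2) + 4860*t^2*e^(9*t^2/2) - 1008*t*e^(9*t^2/2) + 298*e^(9*t^2/2))*e^(-t)
d^5M/dt^5 = (59049*t^5*e^(9*t^2/2) - 32805*t^4*e^(9*t^2/2) + 72900*t^3*e^(9*t^2/2) - 22680*t^2*e^(9*t^2/2) + 13410*t*e^(9*t^2/2) - 1306*e^(9*t^2/2))*e^(-t)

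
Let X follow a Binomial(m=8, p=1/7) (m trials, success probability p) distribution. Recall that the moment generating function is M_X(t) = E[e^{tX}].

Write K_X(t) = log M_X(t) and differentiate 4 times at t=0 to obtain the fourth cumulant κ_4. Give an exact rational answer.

κ_4 = D^4[K](0) = 624/2401

M_X(t) = (e^(t)/7 + 6/7)^8
K_X(t) = log M_X(t) = 8*log(e^(t)/7 + 6/7)
D^4[K](t) = (48*e^(3*t) - 1152*e^(2*t) + 1728*e^(t))/(e^(4*t) + 24*e^(3*t) + 216*e^(2*t) + 864*e^(t) + 1296)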